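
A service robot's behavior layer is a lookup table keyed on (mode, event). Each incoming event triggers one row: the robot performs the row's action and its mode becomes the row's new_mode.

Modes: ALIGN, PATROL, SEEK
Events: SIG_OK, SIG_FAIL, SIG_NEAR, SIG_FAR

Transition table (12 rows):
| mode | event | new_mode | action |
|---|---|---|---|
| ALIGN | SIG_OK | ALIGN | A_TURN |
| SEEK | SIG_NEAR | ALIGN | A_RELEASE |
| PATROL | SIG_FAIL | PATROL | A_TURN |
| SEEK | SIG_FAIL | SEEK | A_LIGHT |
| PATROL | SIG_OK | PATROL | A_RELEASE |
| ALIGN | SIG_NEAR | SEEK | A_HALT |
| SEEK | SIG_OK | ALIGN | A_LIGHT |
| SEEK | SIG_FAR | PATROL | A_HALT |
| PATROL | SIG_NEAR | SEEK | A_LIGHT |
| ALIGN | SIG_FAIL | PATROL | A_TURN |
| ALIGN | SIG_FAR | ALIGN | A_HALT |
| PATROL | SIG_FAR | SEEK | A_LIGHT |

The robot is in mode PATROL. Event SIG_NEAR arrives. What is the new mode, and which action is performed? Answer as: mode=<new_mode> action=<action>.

current mode = PATROL; filter table to that mode:
  (PATROL, SIG_FAIL) → (PATROL, A_TURN)
  (PATROL, SIG_OK) → (PATROL, A_RELEASE)
  (PATROL, SIG_NEAR) → (SEEK, A_LIGHT)  ← event matches
  (PATROL, SIG_FAR) → (SEEK, A_LIGHT)
event = SIG_NEAR selects (SEEK, A_LIGHT)

mode=SEEK action=A_LIGHT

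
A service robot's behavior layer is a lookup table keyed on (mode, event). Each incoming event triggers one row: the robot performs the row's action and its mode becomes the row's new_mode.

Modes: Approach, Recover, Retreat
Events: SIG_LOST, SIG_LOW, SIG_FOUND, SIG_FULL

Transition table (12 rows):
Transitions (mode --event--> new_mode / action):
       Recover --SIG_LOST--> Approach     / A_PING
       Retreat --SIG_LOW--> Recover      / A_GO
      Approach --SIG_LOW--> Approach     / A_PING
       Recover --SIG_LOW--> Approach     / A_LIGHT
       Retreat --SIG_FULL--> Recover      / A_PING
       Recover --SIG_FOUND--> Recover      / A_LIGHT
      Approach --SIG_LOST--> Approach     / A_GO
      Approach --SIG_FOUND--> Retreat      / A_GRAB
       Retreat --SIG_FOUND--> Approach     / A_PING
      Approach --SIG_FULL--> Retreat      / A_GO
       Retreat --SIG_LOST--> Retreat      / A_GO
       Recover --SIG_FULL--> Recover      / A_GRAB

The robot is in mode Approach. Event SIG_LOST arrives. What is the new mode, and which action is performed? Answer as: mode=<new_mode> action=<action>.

current mode = Approach; filter table to that mode:
  (Approach, SIG_LOW) → (Approach, A_PING)
  (Approach, SIG_LOST) → (Approach, A_GO)  ← event matches
  (Approach, SIG_FOUND) → (Retreat, A_GRAB)
  (Approach, SIG_FULL) → (Retreat, A_GO)
event = SIG_LOST selects (Approach, A_GO)

mode=Approach action=A_GO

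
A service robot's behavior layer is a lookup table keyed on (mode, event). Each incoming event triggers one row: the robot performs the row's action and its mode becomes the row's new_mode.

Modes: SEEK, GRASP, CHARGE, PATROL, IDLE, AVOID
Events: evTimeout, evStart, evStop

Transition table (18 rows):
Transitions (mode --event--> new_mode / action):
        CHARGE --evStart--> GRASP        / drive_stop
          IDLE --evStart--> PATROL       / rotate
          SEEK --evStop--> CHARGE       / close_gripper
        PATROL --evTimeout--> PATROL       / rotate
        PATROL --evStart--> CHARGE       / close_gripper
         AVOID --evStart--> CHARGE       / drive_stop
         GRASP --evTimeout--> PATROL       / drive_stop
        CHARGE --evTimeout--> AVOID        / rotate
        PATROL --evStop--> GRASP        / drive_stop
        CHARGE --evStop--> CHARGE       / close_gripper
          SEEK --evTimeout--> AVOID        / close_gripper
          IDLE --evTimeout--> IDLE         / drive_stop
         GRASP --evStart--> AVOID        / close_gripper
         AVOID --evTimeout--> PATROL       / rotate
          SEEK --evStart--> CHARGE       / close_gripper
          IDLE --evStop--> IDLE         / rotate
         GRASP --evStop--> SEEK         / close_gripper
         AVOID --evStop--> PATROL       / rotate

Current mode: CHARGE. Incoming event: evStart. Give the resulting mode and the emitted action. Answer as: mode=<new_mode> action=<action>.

mode=GRASP action=drive_stop

current mode = CHARGE; filter table to that mode:
  (CHARGE, evStart) → (GRASP, drive_stop)  ← event matches
  (CHARGE, evTimeout) → (AVOID, rotate)
  (CHARGE, evStop) → (CHARGE, close_gripper)
event = evStart selects (GRASP, drive_stop)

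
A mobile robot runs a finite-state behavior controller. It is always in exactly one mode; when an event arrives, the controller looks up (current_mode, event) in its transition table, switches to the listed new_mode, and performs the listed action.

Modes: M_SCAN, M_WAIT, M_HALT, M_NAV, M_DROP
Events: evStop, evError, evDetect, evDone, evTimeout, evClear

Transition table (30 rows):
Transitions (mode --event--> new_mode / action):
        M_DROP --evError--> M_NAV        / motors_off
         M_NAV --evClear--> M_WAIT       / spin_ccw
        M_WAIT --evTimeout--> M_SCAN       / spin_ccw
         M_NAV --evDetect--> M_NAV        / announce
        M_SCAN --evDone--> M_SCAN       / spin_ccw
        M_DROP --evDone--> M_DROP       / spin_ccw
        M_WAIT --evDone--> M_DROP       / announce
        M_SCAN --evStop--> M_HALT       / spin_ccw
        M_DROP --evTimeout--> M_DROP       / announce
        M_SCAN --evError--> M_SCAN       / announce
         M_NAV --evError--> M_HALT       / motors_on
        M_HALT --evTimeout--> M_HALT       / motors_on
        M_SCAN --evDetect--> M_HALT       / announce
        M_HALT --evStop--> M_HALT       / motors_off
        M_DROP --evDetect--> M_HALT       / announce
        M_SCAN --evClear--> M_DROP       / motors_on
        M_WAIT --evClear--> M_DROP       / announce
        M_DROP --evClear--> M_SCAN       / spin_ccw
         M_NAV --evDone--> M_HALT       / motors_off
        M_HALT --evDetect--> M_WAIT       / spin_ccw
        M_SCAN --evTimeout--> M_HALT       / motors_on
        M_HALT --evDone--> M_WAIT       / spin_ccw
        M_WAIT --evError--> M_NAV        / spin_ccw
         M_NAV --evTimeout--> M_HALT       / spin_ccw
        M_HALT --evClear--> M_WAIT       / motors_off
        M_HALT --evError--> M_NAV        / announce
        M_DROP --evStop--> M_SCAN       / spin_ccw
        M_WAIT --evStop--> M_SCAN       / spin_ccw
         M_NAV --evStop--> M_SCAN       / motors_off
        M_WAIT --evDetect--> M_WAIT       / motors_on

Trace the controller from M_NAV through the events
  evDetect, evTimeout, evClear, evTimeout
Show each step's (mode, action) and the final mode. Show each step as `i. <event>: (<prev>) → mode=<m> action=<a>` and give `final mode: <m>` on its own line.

final mode: M_SCAN

1. evDetect: (M_NAV) → mode=M_NAV action=announce
2. evTimeout: (M_NAV) → mode=M_HALT action=spin_ccw
3. evClear: (M_HALT) → mode=M_WAIT action=motors_off
4. evTimeout: (M_WAIT) → mode=M_SCAN action=spin_ccw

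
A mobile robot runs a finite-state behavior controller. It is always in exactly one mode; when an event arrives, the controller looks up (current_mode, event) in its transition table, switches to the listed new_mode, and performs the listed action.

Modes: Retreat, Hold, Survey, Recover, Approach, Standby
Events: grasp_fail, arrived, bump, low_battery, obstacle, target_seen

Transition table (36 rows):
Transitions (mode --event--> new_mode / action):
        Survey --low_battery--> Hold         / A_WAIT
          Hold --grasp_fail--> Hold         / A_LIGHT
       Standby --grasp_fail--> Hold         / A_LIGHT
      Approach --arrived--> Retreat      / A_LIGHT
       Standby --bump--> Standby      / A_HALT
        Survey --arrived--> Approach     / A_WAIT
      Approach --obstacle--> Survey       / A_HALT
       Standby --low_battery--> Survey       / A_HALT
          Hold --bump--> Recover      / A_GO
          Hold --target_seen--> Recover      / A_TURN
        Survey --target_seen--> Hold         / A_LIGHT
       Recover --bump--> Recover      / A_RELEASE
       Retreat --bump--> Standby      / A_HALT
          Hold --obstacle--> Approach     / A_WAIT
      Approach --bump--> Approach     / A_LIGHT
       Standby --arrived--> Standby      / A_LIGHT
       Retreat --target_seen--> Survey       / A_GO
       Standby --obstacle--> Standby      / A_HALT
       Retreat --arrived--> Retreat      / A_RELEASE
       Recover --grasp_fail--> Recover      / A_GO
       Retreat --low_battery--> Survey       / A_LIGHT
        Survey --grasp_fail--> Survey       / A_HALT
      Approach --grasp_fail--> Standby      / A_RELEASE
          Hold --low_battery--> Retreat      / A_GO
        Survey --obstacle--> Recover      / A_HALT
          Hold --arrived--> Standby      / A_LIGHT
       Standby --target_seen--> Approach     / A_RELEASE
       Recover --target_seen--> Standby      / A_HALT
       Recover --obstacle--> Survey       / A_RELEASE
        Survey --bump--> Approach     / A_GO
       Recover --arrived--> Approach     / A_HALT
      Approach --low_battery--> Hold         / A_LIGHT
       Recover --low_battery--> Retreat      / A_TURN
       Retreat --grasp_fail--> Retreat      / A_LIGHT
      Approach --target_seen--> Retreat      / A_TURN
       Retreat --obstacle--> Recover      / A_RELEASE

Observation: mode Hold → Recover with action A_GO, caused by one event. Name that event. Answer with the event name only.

try grasp_fail: (Hold, grasp_fail) → (Hold, A_LIGHT)
try arrived: (Hold, arrived) → (Standby, A_LIGHT)
try bump: (Hold, bump) → (Recover, A_GO)  ← matches
try low_battery: (Hold, low_battery) → (Retreat, A_GO)
try obstacle: (Hold, obstacle) → (Approach, A_WAIT)
try target_seen: (Hold, target_seen) → (Recover, A_TURN)

bump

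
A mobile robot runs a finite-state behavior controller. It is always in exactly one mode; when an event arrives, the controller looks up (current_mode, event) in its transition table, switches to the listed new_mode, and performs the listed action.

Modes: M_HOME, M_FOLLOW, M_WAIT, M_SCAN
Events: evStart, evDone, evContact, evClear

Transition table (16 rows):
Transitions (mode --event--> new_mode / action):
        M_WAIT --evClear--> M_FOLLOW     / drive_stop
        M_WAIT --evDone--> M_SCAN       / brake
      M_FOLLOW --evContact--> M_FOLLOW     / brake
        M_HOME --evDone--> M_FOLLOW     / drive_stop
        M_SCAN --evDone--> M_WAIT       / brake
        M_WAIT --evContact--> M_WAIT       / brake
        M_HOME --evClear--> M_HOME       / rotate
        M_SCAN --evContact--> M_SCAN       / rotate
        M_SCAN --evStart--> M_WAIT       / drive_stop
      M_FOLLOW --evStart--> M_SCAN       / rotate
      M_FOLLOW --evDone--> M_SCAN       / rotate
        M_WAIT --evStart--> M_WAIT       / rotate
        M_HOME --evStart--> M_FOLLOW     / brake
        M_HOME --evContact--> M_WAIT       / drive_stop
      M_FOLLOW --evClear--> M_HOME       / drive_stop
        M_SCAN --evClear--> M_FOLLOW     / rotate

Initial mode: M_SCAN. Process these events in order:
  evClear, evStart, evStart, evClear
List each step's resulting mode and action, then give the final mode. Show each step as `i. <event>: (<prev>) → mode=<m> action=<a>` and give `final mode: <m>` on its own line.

final mode: M_FOLLOW

1. evClear: (M_SCAN) → mode=M_FOLLOW action=rotate
2. evStart: (M_FOLLOW) → mode=M_SCAN action=rotate
3. evStart: (M_SCAN) → mode=M_WAIT action=drive_stop
4. evClear: (M_WAIT) → mode=M_FOLLOW action=drive_stop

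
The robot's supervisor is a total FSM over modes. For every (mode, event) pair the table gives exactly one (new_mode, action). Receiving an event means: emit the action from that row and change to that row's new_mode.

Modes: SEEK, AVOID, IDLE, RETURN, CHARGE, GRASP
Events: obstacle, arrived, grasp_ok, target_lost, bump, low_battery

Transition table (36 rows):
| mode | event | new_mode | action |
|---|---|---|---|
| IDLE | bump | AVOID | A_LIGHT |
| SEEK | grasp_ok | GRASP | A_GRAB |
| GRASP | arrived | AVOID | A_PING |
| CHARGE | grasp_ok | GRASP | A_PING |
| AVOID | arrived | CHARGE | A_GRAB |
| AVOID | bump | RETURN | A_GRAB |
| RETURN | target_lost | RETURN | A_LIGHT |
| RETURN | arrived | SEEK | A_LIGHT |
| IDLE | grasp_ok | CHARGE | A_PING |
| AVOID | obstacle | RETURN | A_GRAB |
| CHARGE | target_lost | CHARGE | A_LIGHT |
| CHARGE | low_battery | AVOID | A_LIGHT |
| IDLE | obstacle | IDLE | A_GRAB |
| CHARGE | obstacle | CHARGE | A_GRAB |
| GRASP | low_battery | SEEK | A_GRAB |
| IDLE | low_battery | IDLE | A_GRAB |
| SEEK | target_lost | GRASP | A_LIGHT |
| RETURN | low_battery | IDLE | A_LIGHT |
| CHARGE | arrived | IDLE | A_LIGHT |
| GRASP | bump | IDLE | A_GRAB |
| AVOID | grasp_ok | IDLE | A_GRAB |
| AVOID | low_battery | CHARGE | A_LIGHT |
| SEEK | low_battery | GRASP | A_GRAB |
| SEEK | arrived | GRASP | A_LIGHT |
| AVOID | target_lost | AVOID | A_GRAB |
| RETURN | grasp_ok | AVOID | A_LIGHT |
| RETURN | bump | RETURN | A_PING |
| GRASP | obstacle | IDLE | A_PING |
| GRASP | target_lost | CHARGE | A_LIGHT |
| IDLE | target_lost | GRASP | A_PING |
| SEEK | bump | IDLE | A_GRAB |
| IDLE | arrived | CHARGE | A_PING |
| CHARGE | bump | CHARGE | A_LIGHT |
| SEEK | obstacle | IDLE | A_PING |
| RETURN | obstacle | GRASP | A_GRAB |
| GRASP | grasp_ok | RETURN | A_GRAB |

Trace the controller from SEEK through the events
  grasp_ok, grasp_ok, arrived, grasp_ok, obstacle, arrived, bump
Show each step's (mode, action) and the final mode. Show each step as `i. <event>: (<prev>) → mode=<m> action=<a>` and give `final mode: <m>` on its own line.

1. grasp_ok: (SEEK) → mode=GRASP action=A_GRAB
2. grasp_ok: (GRASP) → mode=RETURN action=A_GRAB
3. arrived: (RETURN) → mode=SEEK action=A_LIGHT
4. grasp_ok: (SEEK) → mode=GRASP action=A_GRAB
5. obstacle: (GRASP) → mode=IDLE action=A_PING
6. arrived: (IDLE) → mode=CHARGE action=A_PING
7. bump: (CHARGE) → mode=CHARGE action=A_LIGHT

final mode: CHARGE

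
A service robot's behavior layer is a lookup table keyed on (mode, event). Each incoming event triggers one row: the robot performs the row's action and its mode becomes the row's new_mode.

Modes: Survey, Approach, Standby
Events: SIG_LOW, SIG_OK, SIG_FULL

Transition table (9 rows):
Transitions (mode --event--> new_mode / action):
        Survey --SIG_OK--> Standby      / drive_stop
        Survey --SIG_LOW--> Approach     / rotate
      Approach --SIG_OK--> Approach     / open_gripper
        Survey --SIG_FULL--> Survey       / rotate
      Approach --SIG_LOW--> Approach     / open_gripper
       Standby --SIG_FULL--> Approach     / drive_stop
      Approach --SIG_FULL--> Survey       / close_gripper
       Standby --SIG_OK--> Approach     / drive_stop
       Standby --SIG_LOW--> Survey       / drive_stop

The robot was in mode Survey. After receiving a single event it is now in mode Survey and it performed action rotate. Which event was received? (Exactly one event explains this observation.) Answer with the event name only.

SIG_FULL

try SIG_LOW: (Survey, SIG_LOW) → (Approach, rotate)
try SIG_OK: (Survey, SIG_OK) → (Standby, drive_stop)
try SIG_FULL: (Survey, SIG_FULL) → (Survey, rotate)  ← matches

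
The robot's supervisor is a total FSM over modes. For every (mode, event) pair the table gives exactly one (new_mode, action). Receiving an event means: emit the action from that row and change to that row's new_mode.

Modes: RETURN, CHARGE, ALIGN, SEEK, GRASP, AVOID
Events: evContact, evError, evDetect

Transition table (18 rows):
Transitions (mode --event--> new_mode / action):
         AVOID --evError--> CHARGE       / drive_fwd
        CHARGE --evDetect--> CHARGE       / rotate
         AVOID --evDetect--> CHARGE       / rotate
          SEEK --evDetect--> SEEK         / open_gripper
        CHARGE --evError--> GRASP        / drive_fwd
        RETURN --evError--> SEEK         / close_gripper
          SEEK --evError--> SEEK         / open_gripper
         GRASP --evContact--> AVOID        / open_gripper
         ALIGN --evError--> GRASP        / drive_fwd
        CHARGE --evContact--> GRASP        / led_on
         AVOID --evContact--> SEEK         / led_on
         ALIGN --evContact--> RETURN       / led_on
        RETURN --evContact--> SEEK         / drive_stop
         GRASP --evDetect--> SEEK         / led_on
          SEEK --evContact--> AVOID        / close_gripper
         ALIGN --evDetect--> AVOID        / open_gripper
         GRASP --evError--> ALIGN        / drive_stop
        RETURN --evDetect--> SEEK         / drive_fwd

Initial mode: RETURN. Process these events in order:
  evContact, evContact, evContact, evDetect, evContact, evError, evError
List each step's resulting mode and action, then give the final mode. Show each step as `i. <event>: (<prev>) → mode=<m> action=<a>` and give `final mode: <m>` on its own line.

1. evContact: (RETURN) → mode=SEEK action=drive_stop
2. evContact: (SEEK) → mode=AVOID action=close_gripper
3. evContact: (AVOID) → mode=SEEK action=led_on
4. evDetect: (SEEK) → mode=SEEK action=open_gripper
5. evContact: (SEEK) → mode=AVOID action=close_gripper
6. evError: (AVOID) → mode=CHARGE action=drive_fwd
7. evError: (CHARGE) → mode=GRASP action=drive_fwd

final mode: GRASP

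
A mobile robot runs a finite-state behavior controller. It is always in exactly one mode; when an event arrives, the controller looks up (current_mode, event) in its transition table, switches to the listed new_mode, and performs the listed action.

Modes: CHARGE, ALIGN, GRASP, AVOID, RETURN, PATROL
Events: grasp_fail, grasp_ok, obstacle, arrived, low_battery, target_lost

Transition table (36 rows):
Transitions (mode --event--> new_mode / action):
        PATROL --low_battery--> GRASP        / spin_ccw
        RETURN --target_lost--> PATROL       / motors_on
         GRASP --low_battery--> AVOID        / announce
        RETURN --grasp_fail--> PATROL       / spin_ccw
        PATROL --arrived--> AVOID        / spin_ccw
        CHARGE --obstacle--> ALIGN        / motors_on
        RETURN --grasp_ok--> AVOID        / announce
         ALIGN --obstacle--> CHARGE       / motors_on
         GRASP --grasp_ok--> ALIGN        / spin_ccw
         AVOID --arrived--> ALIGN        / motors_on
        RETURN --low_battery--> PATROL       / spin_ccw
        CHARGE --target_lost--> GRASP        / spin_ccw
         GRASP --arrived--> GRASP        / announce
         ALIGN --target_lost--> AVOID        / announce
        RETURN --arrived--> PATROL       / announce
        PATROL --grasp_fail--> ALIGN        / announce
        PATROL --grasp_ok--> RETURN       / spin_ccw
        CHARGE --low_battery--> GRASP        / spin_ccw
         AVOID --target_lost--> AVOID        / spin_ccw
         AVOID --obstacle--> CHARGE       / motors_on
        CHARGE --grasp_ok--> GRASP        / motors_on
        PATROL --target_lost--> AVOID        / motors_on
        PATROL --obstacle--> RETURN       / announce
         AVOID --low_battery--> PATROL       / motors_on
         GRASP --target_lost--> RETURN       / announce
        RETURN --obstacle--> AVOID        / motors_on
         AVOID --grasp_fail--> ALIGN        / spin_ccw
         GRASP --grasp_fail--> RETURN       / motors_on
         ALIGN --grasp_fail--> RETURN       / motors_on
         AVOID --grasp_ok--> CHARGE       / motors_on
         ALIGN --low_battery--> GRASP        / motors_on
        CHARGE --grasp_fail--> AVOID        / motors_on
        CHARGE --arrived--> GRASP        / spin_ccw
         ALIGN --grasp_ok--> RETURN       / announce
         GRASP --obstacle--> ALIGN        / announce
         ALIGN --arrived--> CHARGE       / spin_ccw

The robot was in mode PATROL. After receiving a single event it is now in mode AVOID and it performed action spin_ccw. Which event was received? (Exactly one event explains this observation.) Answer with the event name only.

try grasp_fail: (PATROL, grasp_fail) → (ALIGN, announce)
try grasp_ok: (PATROL, grasp_ok) → (RETURN, spin_ccw)
try obstacle: (PATROL, obstacle) → (RETURN, announce)
try arrived: (PATROL, arrived) → (AVOID, spin_ccw)  ← matches
try low_battery: (PATROL, low_battery) → (GRASP, spin_ccw)
try target_lost: (PATROL, target_lost) → (AVOID, motors_on)

arrived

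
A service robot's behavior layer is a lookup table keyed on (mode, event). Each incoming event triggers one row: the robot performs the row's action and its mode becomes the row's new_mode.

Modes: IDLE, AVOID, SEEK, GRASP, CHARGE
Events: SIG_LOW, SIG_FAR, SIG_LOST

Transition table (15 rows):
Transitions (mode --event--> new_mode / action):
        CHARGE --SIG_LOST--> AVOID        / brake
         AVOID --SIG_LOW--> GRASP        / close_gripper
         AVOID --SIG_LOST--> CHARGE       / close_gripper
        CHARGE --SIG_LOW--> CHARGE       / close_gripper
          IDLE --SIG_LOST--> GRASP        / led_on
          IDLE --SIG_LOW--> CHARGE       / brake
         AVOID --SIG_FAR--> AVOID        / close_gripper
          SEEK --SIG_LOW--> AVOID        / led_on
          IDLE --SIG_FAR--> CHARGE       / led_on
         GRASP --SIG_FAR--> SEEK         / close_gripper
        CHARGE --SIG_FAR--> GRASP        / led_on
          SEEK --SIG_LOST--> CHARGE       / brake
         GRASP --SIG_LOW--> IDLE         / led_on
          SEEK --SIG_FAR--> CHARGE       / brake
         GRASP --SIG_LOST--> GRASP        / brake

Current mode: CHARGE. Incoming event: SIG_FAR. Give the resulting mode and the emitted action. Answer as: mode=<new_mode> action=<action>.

mode=GRASP action=led_on

current mode = CHARGE; filter table to that mode:
  (CHARGE, SIG_LOST) → (AVOID, brake)
  (CHARGE, SIG_LOW) → (CHARGE, close_gripper)
  (CHARGE, SIG_FAR) → (GRASP, led_on)  ← event matches
event = SIG_FAR selects (GRASP, led_on)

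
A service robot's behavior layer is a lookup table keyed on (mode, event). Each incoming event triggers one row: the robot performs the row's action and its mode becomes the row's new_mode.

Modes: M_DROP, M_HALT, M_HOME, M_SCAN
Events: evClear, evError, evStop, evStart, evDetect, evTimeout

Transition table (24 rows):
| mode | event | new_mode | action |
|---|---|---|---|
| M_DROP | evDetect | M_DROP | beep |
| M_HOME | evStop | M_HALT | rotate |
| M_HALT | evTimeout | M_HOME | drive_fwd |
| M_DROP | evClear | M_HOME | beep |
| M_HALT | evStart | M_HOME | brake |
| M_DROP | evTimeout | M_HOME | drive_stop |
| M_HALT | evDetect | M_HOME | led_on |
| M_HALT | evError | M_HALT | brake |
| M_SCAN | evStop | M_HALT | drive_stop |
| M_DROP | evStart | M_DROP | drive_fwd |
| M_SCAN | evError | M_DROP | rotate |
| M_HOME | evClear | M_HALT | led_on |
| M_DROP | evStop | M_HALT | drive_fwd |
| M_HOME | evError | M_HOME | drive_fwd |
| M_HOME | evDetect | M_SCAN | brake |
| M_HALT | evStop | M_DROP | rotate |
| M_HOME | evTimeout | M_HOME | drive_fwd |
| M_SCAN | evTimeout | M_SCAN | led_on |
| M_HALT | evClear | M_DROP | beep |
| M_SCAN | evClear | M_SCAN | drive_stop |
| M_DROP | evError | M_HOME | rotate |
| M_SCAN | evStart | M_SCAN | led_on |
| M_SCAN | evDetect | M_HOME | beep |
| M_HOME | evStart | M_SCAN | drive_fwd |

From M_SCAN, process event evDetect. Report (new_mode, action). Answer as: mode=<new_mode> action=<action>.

mode=M_HOME action=beep

current mode = M_SCAN; filter table to that mode:
  (M_SCAN, evStop) → (M_HALT, drive_stop)
  (M_SCAN, evError) → (M_DROP, rotate)
  (M_SCAN, evTimeout) → (M_SCAN, led_on)
  (M_SCAN, evClear) → (M_SCAN, drive_stop)
  (M_SCAN, evStart) → (M_SCAN, led_on)
  (M_SCAN, evDetect) → (M_HOME, beep)  ← event matches
event = evDetect selects (M_HOME, beep)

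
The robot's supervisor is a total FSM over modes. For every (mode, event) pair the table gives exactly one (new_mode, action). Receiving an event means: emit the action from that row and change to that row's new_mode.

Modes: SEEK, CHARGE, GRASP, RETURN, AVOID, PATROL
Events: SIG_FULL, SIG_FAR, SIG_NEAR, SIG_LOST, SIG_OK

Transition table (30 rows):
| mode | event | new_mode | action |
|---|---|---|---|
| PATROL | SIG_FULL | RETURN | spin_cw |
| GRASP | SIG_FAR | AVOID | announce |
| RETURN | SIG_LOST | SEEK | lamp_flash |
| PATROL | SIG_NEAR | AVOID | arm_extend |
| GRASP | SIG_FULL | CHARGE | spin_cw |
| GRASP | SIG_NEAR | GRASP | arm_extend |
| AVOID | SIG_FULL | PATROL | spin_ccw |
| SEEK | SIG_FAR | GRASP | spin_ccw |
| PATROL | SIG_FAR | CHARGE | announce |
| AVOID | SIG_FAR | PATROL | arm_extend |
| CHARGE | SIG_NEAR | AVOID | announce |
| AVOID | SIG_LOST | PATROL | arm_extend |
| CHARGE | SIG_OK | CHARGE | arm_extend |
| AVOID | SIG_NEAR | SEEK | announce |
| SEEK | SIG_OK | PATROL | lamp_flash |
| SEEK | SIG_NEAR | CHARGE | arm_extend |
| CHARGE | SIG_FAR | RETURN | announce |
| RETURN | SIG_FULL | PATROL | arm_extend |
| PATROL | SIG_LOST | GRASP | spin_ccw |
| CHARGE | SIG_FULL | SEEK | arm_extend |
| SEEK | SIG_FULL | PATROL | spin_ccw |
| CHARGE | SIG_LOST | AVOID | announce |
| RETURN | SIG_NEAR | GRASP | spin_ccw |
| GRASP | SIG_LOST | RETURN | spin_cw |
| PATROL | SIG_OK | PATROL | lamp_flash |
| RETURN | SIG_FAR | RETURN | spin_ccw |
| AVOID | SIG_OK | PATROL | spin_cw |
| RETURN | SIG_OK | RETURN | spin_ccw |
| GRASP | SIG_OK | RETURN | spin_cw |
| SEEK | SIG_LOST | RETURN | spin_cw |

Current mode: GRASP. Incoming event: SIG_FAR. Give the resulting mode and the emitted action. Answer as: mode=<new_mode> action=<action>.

current mode = GRASP; filter table to that mode:
  (GRASP, SIG_FAR) → (AVOID, announce)  ← event matches
  (GRASP, SIG_FULL) → (CHARGE, spin_cw)
  (GRASP, SIG_NEAR) → (GRASP, arm_extend)
  (GRASP, SIG_LOST) → (RETURN, spin_cw)
  (GRASP, SIG_OK) → (RETURN, spin_cw)
event = SIG_FAR selects (AVOID, announce)

mode=AVOID action=announce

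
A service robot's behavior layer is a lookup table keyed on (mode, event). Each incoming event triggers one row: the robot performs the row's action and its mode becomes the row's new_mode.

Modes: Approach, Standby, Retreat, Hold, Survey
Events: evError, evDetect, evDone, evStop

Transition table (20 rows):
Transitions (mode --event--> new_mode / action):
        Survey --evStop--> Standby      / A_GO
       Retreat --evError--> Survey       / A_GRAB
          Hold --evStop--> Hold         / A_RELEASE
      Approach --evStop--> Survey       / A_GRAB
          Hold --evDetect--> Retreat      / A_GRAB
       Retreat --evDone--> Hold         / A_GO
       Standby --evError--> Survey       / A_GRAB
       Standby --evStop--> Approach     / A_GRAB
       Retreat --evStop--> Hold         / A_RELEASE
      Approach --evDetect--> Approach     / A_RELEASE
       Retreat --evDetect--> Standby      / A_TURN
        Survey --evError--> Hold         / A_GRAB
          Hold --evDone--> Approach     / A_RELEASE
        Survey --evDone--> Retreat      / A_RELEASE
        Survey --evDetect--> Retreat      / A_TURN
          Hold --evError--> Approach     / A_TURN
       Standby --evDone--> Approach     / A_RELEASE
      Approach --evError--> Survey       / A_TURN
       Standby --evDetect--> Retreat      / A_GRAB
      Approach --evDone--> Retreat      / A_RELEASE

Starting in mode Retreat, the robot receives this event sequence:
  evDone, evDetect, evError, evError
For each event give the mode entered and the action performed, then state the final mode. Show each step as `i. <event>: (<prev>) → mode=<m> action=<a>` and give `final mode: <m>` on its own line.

final mode: Hold

1. evDone: (Retreat) → mode=Hold action=A_GO
2. evDetect: (Hold) → mode=Retreat action=A_GRAB
3. evError: (Retreat) → mode=Survey action=A_GRAB
4. evError: (Survey) → mode=Hold action=A_GRAB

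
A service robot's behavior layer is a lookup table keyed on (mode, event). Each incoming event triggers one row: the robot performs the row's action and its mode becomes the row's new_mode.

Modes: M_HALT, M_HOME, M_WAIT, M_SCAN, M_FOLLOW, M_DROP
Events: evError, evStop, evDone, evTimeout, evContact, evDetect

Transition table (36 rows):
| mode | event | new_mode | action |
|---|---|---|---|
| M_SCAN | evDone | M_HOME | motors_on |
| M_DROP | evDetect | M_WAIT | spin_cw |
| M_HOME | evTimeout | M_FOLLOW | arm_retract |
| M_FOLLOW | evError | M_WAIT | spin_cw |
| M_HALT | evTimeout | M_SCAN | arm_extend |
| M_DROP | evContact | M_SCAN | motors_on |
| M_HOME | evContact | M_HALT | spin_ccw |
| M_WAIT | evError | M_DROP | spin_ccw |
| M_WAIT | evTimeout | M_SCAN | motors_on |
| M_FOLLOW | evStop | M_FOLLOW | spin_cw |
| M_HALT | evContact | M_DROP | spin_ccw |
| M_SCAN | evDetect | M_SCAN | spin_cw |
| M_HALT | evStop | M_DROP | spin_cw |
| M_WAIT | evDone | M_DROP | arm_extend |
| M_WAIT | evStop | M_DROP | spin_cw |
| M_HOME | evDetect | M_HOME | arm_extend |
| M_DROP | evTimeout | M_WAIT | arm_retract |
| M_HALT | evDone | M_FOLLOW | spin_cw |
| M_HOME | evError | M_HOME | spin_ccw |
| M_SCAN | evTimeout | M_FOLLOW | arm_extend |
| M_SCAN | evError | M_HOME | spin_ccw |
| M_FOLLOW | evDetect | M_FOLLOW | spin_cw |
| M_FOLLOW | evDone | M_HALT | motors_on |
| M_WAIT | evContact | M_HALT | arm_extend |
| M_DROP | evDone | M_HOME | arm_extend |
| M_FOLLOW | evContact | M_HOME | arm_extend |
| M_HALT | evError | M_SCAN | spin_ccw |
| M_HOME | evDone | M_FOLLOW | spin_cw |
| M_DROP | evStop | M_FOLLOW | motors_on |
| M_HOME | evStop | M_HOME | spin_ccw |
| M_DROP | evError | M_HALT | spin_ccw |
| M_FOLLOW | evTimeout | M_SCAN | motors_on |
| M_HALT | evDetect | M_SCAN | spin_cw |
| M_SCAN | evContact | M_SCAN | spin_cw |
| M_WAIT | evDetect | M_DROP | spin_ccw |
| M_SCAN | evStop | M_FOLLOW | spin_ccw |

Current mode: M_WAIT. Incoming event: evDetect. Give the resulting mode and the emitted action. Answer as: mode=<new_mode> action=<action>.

mode=M_DROP action=spin_ccw

current mode = M_WAIT; filter table to that mode:
  (M_WAIT, evError) → (M_DROP, spin_ccw)
  (M_WAIT, evTimeout) → (M_SCAN, motors_on)
  (M_WAIT, evDone) → (M_DROP, arm_extend)
  (M_WAIT, evStop) → (M_DROP, spin_cw)
  (M_WAIT, evContact) → (M_HALT, arm_extend)
  (M_WAIT, evDetect) → (M_DROP, spin_ccw)  ← event matches
event = evDetect selects (M_DROP, spin_ccw)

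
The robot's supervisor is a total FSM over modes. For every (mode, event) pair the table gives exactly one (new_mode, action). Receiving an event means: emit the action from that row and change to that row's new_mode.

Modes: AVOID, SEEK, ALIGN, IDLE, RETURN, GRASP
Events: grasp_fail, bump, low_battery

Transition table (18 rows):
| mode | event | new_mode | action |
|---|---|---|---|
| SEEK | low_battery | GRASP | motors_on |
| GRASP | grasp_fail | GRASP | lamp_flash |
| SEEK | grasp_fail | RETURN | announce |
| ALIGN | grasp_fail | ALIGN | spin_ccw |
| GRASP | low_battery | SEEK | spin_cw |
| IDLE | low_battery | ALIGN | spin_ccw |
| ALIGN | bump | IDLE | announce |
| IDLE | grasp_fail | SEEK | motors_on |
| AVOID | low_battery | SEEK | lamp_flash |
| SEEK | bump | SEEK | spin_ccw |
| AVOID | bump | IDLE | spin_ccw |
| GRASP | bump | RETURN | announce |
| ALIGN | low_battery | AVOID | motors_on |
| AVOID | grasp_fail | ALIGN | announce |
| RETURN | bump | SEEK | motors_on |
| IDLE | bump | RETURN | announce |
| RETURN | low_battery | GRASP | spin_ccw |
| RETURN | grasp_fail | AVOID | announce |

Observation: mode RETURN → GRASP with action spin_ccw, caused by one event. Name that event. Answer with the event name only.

try grasp_fail: (RETURN, grasp_fail) → (AVOID, announce)
try bump: (RETURN, bump) → (SEEK, motors_on)
try low_battery: (RETURN, low_battery) → (GRASP, spin_ccw)  ← matches

low_battery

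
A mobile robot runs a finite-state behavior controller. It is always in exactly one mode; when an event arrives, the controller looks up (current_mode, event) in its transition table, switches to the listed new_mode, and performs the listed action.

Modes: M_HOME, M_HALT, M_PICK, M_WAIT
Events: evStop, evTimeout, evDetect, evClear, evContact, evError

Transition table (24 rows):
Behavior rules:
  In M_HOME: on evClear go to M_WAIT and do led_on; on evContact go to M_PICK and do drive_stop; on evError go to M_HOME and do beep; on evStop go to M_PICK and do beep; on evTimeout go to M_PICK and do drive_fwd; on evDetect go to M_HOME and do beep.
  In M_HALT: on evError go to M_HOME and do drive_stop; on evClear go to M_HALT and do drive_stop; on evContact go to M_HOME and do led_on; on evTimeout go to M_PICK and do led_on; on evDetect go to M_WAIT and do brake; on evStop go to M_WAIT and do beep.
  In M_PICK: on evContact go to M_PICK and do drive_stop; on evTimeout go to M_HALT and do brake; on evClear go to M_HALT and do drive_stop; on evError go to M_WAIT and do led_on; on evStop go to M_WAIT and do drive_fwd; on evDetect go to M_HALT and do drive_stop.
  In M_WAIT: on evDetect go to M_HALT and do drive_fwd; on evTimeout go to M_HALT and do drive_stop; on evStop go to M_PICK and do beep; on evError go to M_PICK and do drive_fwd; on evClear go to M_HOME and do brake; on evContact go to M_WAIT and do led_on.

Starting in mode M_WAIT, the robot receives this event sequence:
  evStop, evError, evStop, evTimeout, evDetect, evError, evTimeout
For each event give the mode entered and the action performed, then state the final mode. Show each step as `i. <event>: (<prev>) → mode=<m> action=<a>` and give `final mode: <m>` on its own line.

final mode: M_HALT

1. evStop: (M_WAIT) → mode=M_PICK action=beep
2. evError: (M_PICK) → mode=M_WAIT action=led_on
3. evStop: (M_WAIT) → mode=M_PICK action=beep
4. evTimeout: (M_PICK) → mode=M_HALT action=brake
5. evDetect: (M_HALT) → mode=M_WAIT action=brake
6. evError: (M_WAIT) → mode=M_PICK action=drive_fwd
7. evTimeout: (M_PICK) → mode=M_HALT action=brake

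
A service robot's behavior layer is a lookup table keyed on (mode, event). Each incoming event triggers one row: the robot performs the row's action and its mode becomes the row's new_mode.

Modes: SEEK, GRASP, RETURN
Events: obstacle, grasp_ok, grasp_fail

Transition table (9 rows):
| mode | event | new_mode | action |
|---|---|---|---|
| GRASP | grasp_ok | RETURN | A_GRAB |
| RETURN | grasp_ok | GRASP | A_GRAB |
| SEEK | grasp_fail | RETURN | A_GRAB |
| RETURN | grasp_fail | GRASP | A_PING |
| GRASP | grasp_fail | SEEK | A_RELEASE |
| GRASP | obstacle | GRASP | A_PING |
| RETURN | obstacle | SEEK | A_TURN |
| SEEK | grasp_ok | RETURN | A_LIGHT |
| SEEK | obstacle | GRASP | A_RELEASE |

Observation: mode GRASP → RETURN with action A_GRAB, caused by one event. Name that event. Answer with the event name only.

grasp_ok

try obstacle: (GRASP, obstacle) → (GRASP, A_PING)
try grasp_ok: (GRASP, grasp_ok) → (RETURN, A_GRAB)  ← matches
try grasp_fail: (GRASP, grasp_fail) → (SEEK, A_RELEASE)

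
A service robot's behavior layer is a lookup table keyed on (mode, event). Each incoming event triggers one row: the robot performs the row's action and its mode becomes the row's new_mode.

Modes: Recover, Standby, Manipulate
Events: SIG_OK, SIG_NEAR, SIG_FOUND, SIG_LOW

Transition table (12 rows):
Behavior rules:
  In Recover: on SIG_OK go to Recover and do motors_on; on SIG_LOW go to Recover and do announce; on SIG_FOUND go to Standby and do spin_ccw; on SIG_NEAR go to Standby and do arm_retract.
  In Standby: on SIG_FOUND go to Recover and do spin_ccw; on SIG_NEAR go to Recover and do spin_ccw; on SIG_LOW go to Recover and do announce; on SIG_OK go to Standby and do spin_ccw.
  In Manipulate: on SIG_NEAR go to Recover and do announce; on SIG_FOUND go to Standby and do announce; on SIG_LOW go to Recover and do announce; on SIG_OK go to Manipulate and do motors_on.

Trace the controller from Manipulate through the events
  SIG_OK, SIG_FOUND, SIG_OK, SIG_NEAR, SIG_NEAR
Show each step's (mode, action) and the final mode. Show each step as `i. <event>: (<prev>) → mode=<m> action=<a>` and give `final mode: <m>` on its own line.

final mode: Standby

1. SIG_OK: (Manipulate) → mode=Manipulate action=motors_on
2. SIG_FOUND: (Manipulate) → mode=Standby action=announce
3. SIG_OK: (Standby) → mode=Standby action=spin_ccw
4. SIG_NEAR: (Standby) → mode=Recover action=spin_ccw
5. SIG_NEAR: (Recover) → mode=Standby action=arm_retract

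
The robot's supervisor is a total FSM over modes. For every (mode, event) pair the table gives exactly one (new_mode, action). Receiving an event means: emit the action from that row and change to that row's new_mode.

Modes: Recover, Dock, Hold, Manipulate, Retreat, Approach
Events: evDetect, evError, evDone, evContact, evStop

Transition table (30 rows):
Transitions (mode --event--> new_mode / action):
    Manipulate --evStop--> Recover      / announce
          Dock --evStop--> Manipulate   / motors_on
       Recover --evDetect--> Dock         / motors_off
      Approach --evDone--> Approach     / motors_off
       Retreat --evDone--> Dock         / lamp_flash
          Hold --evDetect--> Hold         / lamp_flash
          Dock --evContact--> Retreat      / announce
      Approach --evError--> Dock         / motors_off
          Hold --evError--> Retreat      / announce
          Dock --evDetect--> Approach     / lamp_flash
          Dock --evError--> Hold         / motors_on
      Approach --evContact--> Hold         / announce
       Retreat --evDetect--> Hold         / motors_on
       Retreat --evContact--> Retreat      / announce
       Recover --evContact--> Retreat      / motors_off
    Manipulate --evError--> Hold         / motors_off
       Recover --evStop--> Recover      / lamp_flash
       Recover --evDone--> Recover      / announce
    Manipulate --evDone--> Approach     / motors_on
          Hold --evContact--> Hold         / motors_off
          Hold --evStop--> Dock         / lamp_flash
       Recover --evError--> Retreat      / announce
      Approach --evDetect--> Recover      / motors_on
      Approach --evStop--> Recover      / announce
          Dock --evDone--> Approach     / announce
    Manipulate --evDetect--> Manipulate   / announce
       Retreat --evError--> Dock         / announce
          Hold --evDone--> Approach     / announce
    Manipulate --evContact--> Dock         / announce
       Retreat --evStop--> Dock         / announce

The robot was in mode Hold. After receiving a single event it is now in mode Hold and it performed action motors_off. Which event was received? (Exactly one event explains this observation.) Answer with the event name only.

try evDetect: (Hold, evDetect) → (Hold, lamp_flash)
try evError: (Hold, evError) → (Retreat, announce)
try evDone: (Hold, evDone) → (Approach, announce)
try evContact: (Hold, evContact) → (Hold, motors_off)  ← matches
try evStop: (Hold, evStop) → (Dock, lamp_flash)

evContact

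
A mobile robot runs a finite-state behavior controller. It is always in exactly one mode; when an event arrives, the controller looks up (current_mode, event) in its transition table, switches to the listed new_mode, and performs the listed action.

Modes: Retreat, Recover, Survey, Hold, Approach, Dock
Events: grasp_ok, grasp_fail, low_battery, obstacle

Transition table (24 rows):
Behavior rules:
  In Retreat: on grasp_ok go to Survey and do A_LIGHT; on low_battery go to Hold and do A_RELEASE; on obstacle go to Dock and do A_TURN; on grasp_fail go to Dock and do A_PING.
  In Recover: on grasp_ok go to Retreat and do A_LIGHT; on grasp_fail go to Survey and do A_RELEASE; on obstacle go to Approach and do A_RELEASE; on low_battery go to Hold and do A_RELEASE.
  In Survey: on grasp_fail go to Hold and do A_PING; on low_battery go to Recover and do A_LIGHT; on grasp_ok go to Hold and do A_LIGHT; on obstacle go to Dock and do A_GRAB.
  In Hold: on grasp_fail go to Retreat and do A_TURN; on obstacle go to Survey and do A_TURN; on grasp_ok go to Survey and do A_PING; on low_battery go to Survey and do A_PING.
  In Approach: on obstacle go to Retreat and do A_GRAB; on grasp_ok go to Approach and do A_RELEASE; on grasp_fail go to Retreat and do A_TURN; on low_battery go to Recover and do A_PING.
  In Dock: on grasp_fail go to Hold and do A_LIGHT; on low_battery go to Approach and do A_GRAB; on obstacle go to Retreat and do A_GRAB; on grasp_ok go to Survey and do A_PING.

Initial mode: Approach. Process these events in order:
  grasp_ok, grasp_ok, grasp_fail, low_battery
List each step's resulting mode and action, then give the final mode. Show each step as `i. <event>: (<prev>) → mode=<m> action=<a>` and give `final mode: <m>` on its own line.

1. grasp_ok: (Approach) → mode=Approach action=A_RELEASE
2. grasp_ok: (Approach) → mode=Approach action=A_RELEASE
3. grasp_fail: (Approach) → mode=Retreat action=A_TURN
4. low_battery: (Retreat) → mode=Hold action=A_RELEASE

final mode: Hold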